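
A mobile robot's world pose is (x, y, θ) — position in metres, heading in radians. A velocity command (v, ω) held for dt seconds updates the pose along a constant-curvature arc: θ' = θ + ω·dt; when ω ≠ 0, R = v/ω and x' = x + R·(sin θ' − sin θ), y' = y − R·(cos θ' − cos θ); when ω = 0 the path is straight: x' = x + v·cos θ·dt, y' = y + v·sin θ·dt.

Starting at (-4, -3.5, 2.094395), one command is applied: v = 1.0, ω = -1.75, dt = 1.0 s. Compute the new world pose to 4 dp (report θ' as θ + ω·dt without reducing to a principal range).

(-3.6981, -2.6764, 0.3444)

θ' = 2.0944 + -1.75·1.0 = 0.3444
R = v/ω = 1.0/-1.75 = -0.5714
x' = -4 + -0.5714·(sin 0.3444 − sin 2.0944) = -3.6981
y' = -3.5 − -0.5714·(cos 0.3444 − cos 2.0944) = -2.6764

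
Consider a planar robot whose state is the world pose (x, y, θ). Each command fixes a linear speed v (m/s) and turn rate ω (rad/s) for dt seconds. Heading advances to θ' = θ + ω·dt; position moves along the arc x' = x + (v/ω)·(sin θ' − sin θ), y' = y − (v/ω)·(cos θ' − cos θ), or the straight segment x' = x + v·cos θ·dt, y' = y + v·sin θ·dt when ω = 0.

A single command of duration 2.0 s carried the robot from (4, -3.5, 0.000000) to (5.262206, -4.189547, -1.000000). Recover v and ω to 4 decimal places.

Δθ = -1.000000 − 0.000000 = -1.000000
ω = Δθ/dt = -1.000000/2.0 = -0.5000
R = Δx/(sin θ' − sin θ) = -1.5000
v = R·ω = -1.5000·-0.5000 = 0.7500

v = 0.7500, ω = -0.5000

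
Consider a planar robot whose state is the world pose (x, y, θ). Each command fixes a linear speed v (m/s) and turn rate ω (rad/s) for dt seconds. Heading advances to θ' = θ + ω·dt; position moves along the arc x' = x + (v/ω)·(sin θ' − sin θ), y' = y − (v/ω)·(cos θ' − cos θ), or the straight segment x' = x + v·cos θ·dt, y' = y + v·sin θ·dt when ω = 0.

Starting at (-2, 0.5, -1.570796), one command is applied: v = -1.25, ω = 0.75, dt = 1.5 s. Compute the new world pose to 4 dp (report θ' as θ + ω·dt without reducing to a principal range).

(-2.9480, 2.0038, -0.4458)

θ' = -1.5708 + 0.75·1.5 = -0.4458
R = v/ω = -1.25/0.75 = -1.6667
x' = -2 + -1.6667·(sin -0.4458 − sin -1.5708) = -2.9480
y' = 0.5 − -1.6667·(cos -0.4458 − cos -1.5708) = 2.0038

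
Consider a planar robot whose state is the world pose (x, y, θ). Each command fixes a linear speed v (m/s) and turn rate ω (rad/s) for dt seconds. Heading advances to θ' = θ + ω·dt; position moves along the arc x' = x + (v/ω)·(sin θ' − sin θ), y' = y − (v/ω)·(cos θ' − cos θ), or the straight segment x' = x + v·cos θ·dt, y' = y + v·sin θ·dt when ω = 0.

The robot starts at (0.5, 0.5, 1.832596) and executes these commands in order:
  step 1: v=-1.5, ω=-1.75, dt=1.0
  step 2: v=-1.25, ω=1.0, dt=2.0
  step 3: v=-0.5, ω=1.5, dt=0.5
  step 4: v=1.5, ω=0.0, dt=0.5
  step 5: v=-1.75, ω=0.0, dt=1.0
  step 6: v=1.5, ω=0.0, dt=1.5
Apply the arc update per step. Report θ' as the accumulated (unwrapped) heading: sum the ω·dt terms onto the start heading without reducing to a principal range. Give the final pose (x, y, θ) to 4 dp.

(-2.2455, -2.2082, 2.8326)

step 1: θ'=0.0826 (R=0.8571) → pose (-0.2572, -0.5761, 0.0826)
step 2: θ'=2.0826 (R=-1.2500) → pose (-1.2439, -2.4340, 2.0826)
step 3: θ'=2.8326 (R=-0.3333) → pose (-1.0547, -2.5883, 2.8326)
step 4: θ'=2.8326 (straight) → pose (-1.7691, -2.3602, 2.8326)
step 5: θ'=2.8326 (straight) → pose (-0.1020, -2.8924, 2.8326)
step 6: θ'=2.8326 (straight) → pose (-2.2455, -2.2082, 2.8326)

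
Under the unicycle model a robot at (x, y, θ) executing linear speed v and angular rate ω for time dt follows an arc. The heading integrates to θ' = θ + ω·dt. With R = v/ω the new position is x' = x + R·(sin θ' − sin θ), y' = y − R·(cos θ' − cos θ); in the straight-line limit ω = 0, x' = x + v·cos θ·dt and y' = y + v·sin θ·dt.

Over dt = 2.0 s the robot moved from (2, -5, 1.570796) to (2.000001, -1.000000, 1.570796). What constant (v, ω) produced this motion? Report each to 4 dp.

v = 2.0000, ω = 0.0000

Δθ = 1.570796 − 1.570796 = 0.000000
ω = Δθ/dt = 0.000000/2.0 = 0.0000
ω = 0 → v = (Δx·cos θ + Δy·sin θ)/dt = 2.0000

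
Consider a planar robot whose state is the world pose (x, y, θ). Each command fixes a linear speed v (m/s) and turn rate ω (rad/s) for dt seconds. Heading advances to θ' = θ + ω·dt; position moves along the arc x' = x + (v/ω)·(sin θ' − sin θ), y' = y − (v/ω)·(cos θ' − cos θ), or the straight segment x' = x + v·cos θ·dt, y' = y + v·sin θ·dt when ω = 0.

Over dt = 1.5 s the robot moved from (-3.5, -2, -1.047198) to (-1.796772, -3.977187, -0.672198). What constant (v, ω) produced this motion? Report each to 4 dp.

Δθ = -0.672198 − -1.047198 = 0.375000
ω = Δθ/dt = 0.375000/1.5 = 0.2500
R = −Δy/(cos θ' − cos θ) = 7.0000
v = R·ω = 7.0000·0.2500 = 1.7500

v = 1.7500, ω = 0.2500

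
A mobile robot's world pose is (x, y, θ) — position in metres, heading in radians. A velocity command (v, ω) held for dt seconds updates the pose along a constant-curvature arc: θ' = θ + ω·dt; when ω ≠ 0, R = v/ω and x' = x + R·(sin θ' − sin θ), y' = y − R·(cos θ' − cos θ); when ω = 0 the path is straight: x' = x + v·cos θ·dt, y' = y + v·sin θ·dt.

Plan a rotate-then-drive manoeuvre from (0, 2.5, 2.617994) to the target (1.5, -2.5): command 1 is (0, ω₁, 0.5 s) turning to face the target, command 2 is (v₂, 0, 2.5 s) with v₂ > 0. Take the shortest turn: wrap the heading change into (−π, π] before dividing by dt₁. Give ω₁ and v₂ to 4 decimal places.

ω₁ = 4.7717, v₂ = 2.0881

heading to target = atan2(-2.5−2.5, 1.5−0) = -1.2793
Δθ = wrap(-1.2793 − 2.6180) = 2.3859; ω₁ = Δθ/dt₁ = 4.7717
distance = √((1.5−0)² + (-2.5−2.5)²) = 5.2202; v₂ = distance/dt₂ = 2.0881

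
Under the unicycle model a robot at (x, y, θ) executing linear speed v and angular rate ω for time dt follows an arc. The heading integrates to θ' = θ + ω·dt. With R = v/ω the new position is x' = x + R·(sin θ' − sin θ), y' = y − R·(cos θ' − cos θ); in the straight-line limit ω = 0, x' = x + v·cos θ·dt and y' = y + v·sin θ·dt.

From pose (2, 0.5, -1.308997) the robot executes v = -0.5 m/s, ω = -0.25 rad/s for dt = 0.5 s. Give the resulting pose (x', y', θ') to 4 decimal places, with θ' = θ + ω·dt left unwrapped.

(1.9505, 0.7449, -1.4340)

θ' = -1.3090 + -0.25·0.5 = -1.4340
R = v/ω = -0.5/-0.25 = 2.0000
x' = 2 + 2.0000·(sin -1.4340 − sin -1.3090) = 1.9505
y' = 0.5 − 2.0000·(cos -1.4340 − cos -1.3090) = 0.7449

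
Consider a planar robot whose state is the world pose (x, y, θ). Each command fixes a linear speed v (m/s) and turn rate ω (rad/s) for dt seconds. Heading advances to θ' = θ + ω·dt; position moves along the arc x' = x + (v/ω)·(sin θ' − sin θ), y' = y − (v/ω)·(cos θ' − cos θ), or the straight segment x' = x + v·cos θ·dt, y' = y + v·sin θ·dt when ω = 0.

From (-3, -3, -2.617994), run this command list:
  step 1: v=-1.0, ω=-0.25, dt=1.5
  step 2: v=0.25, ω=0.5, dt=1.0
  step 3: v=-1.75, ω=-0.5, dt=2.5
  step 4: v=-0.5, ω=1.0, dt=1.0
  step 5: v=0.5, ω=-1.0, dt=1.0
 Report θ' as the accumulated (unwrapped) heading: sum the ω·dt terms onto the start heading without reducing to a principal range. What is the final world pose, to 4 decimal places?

step 1: θ'=-2.9930 (R=4.0000) → pose (-1.5922, -2.5082, -2.9930)
step 2: θ'=-2.4930 (R=0.5000) → pose (-1.8202, -2.6042, -2.4930)
step 3: θ'=-3.7430 (R=3.5000) → pose (2.2743, -2.5076, -3.7430)
step 4: θ'=-2.7430 (R=-0.5000) → pose (2.7513, -2.5561, -2.7430)
step 5: θ'=-3.7430 (R=-0.5000) → pose (2.2743, -2.5076, -3.7430)

(2.2743, -2.5076, -3.7430)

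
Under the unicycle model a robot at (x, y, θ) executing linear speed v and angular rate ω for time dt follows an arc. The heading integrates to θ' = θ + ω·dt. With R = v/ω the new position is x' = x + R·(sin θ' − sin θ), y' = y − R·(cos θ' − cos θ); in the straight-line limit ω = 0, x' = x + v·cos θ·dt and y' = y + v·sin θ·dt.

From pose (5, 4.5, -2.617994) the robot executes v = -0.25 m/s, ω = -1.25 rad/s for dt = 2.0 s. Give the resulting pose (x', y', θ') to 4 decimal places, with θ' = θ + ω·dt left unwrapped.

θ' = -2.6180 + -1.25·2.0 = -5.1180
R = v/ω = -0.25/-1.25 = 0.2000
x' = 5 + 0.2000·(sin -5.1180 − sin -2.6180) = 5.2838
y' = 4.5 − 0.2000·(cos -5.1180 − cos -2.6180) = 4.2479

(5.2838, 4.2479, -5.1180)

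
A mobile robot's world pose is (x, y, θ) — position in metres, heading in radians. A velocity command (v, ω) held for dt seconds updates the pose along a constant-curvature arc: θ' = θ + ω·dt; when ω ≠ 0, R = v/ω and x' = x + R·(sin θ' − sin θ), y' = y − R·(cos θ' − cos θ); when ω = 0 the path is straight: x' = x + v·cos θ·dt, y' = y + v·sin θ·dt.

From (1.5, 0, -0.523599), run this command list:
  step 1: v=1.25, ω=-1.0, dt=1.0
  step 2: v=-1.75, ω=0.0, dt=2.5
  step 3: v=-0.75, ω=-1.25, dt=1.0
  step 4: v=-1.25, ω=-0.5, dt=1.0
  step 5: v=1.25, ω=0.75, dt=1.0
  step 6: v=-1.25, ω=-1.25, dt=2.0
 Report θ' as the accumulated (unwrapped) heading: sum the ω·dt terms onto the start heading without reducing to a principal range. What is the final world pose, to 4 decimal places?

step 1: θ'=-1.5236 (R=-1.2500) → pose (2.1236, -1.0236, -1.5236)
step 2: θ'=-1.5236 (straight) → pose (1.9172, 3.3466, -1.5236)
step 3: θ'=-2.7736 (R=0.6000) → pose (2.3007, 3.9347, -2.7736)
step 4: θ'=-3.2736 (R=2.5000) → pose (3.5291, 4.0803, -3.2736)
step 5: θ'=-2.5236 (R=1.6667) → pose (2.3441, 3.7866, -2.5236)
step 6: θ'=-5.0236 (R=1.0000) → pose (3.8754, 2.6653, -5.0236)

(3.8754, 2.6653, -5.0236)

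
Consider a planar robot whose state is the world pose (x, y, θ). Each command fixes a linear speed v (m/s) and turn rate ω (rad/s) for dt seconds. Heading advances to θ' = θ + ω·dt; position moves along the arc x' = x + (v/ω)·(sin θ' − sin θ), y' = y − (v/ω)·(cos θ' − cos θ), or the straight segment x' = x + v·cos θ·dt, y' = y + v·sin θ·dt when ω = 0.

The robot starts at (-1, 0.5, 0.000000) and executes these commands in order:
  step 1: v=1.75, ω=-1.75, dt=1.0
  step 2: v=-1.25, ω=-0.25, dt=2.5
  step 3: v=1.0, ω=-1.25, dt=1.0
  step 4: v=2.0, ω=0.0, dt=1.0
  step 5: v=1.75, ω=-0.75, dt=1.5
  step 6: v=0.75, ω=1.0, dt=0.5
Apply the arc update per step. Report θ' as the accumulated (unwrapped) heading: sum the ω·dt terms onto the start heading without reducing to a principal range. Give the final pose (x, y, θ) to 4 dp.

step 1: θ'=-1.7500 (R=-1.0000) → pose (-0.0160, -0.6782, -1.7500)
step 2: θ'=-2.3750 (R=5.0000) → pose (1.4355, 2.0319, -2.3750)
step 3: θ'=-3.6250 (R=-0.8000) → pose (0.5087, 1.8998, -3.6250)
step 4: θ'=-3.6250 (straight) → pose (-1.2621, 2.8294, -3.6250)
step 5: θ'=-4.7500 (R=-2.3333) → pose (-2.5093, 4.9831, -4.7500)
step 6: θ'=-4.2500 (R=0.7500) → pose (-2.5875, 5.3459, -4.2500)

(-2.5875, 5.3459, -4.2500)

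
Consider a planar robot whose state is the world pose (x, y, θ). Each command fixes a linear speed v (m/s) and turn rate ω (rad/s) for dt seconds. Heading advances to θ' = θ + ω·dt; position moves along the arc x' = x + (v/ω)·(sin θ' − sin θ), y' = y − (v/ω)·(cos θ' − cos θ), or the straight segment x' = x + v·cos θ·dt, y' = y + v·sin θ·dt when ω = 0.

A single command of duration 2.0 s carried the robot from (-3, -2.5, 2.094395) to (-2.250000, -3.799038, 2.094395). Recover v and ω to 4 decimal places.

v = -0.7500, ω = 0.0000

Δθ = 2.094395 − 2.094395 = 0.000000
ω = Δθ/dt = 0.000000/2.0 = 0.0000
ω = 0 → v = (Δx·cos θ + Δy·sin θ)/dt = -0.7500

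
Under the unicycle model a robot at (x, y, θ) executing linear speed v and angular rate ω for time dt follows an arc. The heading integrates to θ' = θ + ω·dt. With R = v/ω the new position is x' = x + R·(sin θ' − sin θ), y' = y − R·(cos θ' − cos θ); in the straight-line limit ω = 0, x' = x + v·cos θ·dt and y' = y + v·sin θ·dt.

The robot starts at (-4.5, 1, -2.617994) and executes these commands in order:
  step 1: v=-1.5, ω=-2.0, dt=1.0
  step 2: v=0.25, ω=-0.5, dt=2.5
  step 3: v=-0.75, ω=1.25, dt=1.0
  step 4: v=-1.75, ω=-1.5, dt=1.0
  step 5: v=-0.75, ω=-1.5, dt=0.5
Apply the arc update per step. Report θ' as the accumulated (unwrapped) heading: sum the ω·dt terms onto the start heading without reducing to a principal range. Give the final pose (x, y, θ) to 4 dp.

step 1: θ'=-4.6180 (R=0.7500) → pose (-3.3783, 0.4212, -4.6180)
step 2: θ'=-5.8680 (R=-0.5000) → pose (-3.0822, 0.9258, -5.8680)
step 3: θ'=-4.6180 (R=-0.6000) → pose (-3.4376, 0.3202, -4.6180)
step 4: θ'=-6.1180 (R=1.1667) → pose (-4.4072, -0.9405, -6.1180)
step 5: θ'=-6.8680 (R=0.5000) → pose (-4.7654, -0.8642, -6.8680)

(-4.7654, -0.8642, -6.8680)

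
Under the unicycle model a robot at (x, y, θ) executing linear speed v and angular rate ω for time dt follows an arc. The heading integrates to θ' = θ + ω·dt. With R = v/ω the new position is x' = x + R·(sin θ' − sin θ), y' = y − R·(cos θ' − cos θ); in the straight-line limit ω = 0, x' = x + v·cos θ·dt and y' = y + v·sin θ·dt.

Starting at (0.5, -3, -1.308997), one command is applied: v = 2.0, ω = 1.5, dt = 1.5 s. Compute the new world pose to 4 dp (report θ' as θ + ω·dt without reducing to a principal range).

θ' = -1.3090 + 1.5·1.5 = 0.9410
R = v/ω = 2.0/1.5 = 1.3333
x' = 0.5 + 1.3333·(sin 0.9410 − sin -1.3090) = 2.8654
y' = -3 − 1.3333·(cos 0.9410 − cos -1.3090) = -3.4402

(2.8654, -3.4402, 0.9410)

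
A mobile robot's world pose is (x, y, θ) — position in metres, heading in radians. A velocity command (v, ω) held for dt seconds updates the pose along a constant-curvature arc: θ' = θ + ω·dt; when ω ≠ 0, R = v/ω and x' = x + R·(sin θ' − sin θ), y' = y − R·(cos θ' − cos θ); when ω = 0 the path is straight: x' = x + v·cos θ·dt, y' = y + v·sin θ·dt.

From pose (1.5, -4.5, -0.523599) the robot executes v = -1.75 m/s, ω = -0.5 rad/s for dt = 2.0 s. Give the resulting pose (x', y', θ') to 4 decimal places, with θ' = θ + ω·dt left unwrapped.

θ' = -0.5236 + -0.5·2.0 = -1.5236
R = v/ω = -1.75/-0.5 = 3.5000
x' = 1.5 + 3.5000·(sin -1.5236 − sin -0.5236) = -0.2461
y' = -4.5 − 3.5000·(cos -1.5236 − cos -0.5236) = -1.6340

(-0.2461, -1.6340, -1.5236)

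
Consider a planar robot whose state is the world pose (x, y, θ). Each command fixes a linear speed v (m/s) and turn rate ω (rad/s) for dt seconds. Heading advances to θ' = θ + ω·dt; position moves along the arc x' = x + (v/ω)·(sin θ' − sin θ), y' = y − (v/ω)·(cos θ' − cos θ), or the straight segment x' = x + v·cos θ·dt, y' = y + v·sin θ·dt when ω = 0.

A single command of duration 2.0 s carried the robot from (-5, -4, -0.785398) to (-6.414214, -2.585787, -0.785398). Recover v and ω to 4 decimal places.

Δθ = -0.785398 − -0.785398 = 0.000000
ω = Δθ/dt = 0.000000/2.0 = 0.0000
ω = 0 → v = (Δx·cos θ + Δy·sin θ)/dt = -1.0000

v = -1.0000, ω = 0.0000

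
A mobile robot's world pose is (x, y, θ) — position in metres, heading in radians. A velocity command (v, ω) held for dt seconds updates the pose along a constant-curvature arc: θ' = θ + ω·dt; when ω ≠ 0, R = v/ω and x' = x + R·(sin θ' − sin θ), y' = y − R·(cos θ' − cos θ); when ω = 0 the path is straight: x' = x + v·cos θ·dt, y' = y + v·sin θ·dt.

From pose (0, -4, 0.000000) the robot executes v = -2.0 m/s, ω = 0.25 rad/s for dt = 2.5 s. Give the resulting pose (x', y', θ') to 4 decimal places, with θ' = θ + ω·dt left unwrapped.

(-4.6808, -5.5123, 0.6250)

θ' = 0.0000 + 0.25·2.5 = 0.6250
R = v/ω = -2.0/0.25 = -8.0000
x' = 0 + -8.0000·(sin 0.6250 − sin 0.0000) = -4.6808
y' = -4 − -8.0000·(cos 0.6250 − cos 0.0000) = -5.5123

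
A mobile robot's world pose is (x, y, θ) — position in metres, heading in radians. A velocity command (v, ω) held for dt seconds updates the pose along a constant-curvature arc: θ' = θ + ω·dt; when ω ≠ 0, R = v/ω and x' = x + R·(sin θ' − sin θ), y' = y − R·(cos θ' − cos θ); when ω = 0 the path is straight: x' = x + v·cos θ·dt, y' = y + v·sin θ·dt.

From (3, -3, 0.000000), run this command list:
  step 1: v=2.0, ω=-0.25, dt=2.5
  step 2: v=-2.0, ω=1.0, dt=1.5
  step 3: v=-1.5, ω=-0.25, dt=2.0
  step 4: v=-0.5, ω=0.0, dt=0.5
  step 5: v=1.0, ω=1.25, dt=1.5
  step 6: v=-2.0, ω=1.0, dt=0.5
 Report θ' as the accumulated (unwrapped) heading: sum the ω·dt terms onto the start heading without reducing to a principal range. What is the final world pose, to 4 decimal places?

step 1: θ'=-0.6250 (R=-8.0000) → pose (7.6808, -4.5123, -0.6250)
step 2: θ'=0.8750 (R=-2.0000) → pose (4.9755, -4.8522, 0.8750)
step 3: θ'=0.3750 (R=6.0000) → pose (2.5679, -6.5893, 0.3750)
step 4: θ'=0.3750 (straight) → pose (2.3352, -6.6809, 0.3750)
step 5: θ'=2.2500 (R=0.8000) → pose (2.6647, -5.4339, 2.2500)
step 6: θ'=2.7500 (R=-2.0000) → pose (3.4575, -6.0262, 2.7500)

(3.4575, -6.0262, 2.7500)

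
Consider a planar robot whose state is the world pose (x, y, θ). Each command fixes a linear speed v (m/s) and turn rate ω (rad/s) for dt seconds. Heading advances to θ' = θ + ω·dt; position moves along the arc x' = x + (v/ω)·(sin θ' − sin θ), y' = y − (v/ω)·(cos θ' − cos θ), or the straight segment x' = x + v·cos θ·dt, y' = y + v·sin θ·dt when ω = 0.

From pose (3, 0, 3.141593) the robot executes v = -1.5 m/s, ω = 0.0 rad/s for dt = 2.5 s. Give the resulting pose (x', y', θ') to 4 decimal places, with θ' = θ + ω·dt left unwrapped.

(6.7500, 0.0000, 3.1416)

θ' = 3.1416 + 0.0·2.5 = 3.1416
ω = 0 → straight: x' = 3 + -1.5·cos(3.1416)·2.5 = 6.7500
y' = 0 + -1.5·sin(3.1416)·2.5 = 0.0000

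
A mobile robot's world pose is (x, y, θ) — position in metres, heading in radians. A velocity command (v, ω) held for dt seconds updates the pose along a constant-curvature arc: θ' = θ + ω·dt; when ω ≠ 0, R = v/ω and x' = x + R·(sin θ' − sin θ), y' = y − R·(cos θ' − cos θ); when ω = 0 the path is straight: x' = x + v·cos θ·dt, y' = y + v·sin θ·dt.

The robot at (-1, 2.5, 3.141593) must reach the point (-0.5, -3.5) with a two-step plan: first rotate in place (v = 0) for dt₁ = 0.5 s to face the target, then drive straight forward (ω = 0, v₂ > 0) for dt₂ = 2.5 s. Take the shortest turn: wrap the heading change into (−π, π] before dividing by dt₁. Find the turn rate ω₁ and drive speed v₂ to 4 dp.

heading to target = atan2(-3.5−2.5, -0.5−-1) = -1.4877
Δθ = wrap(-1.4877 − 3.1416) = 1.6539; ω₁ = Δθ/dt₁ = 3.3079
distance = √((-0.5−-1)² + (-3.5−2.5)²) = 6.0208; v₂ = distance/dt₂ = 2.4083

ω₁ = 3.3079, v₂ = 2.4083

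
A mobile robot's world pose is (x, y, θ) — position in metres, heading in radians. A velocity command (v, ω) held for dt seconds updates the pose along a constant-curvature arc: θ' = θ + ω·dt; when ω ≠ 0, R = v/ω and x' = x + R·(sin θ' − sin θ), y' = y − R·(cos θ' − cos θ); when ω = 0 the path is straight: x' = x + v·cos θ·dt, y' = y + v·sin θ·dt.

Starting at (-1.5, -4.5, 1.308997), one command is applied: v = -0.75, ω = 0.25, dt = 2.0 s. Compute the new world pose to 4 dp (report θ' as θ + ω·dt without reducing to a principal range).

θ' = 1.3090 + 0.25·2.0 = 1.8090
R = v/ω = -0.75/0.25 = -3.0000
x' = -1.5 + -3.0000·(sin 1.8090 − sin 1.3090) = -1.5175
y' = -4.5 − -3.0000·(cos 1.8090 − cos 1.3090) = -5.9843

(-1.5175, -5.9843, 1.8090)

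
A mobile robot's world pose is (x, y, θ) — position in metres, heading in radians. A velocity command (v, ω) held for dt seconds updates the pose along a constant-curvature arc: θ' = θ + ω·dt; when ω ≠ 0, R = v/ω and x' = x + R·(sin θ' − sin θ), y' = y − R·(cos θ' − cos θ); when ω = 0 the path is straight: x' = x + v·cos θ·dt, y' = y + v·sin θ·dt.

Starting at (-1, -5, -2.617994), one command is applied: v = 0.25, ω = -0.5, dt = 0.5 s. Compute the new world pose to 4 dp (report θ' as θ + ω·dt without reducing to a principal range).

θ' = -2.6180 + -0.5·0.5 = -2.8680
R = v/ω = 0.25/-0.5 = -0.5000
x' = -1 + -0.5000·(sin -2.8680 − sin -2.6180) = -1.1149
y' = -5 − -0.5000·(cos -2.8680 − cos -2.6180) = -5.0484

(-1.1149, -5.0484, -2.8680)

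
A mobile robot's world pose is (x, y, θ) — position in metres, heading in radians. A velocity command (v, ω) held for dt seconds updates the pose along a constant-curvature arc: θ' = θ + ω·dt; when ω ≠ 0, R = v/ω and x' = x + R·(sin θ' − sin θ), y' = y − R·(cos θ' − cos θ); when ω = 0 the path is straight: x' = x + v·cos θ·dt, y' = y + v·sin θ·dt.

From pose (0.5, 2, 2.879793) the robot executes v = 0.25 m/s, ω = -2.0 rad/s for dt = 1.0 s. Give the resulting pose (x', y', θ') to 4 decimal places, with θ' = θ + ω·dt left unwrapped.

θ' = 2.8798 + -2.0·1.0 = 0.8798
R = v/ω = 0.25/-2.0 = -0.1250
x' = 0.5 + -0.1250·(sin 0.8798 − sin 2.8798) = 0.4360
y' = 2 − -0.1250·(cos 0.8798 − cos 2.8798) = 2.2004

(0.4360, 2.2004, 0.8798)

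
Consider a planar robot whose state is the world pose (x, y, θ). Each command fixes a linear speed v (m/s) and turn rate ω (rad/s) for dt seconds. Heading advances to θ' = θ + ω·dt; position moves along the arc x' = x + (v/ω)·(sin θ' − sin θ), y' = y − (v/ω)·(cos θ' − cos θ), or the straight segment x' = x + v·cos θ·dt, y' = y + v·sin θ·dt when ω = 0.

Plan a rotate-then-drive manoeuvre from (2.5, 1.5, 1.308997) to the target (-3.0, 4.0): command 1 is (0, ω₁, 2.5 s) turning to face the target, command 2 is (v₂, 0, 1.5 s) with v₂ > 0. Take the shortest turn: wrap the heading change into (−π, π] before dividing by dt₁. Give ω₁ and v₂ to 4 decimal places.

ω₁ = 0.5624, v₂ = 4.0277

heading to target = atan2(4−1.5, -3−2.5) = 2.7150
Δθ = wrap(2.7150 − 1.3090) = 1.4060; ω₁ = Δθ/dt₁ = 0.5624
distance = √((-3−2.5)² + (4−1.5)²) = 6.0415; v₂ = distance/dt₂ = 4.0277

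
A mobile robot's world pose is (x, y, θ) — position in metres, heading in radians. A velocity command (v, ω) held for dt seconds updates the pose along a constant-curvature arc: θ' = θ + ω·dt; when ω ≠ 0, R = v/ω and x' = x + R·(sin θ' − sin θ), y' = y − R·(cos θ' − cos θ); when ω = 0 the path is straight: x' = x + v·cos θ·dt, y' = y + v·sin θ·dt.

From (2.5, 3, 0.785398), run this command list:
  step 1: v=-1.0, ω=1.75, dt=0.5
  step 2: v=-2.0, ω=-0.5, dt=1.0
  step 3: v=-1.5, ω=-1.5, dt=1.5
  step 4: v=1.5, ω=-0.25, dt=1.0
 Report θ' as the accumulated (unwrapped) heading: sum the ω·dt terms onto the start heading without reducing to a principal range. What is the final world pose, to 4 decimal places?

step 1: θ'=1.6604 (R=-0.5714) → pose (2.3349, 2.5448, 1.6604)
step 2: θ'=1.1604 (R=4.0000) → pose (2.0188, 0.5910, 1.1604)
step 3: θ'=-1.0896 (R=1.0000) → pose (0.2154, 0.5271, -1.0896)
step 4: θ'=-1.3396 (R=-6.0000) → pose (0.7371, -0.8751, -1.3396)

(0.7371, -0.8751, -1.3396)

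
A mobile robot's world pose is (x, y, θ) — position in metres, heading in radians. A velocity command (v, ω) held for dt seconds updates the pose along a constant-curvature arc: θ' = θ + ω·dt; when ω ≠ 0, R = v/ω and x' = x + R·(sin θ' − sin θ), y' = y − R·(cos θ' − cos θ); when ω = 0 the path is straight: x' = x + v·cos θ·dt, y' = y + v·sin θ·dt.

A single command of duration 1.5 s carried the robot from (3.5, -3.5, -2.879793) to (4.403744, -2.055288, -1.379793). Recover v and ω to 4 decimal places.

Δθ = -1.379793 − -2.879793 = 1.500000
ω = Δθ/dt = 1.500000/1.5 = 1.0000
R = −Δy/(cos θ' − cos θ) = -1.2500
v = R·ω = -1.2500·1.0000 = -1.2500

v = -1.2500, ω = 1.0000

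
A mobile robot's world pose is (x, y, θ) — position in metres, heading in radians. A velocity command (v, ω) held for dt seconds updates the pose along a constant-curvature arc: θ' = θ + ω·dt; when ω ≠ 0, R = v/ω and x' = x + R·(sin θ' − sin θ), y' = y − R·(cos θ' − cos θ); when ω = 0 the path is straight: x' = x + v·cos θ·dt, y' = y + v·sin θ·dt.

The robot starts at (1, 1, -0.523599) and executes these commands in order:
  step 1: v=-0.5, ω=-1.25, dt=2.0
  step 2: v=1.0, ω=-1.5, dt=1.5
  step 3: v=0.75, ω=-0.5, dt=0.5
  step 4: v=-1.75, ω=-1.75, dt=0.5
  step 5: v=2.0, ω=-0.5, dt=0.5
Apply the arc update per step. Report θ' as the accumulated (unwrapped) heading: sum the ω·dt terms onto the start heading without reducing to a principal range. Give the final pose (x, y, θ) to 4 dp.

step 1: θ'=-3.0236 (R=0.4000) → pose (1.1529, 1.7436, -3.0236)
step 2: θ'=-5.2736 (R=-0.6667) → pose (0.5100, 2.7605, -5.2736)
step 3: θ'=-5.5236 (R=-1.5000) → pose (0.7470, 3.0498, -5.5236)
step 4: θ'=-6.3986 (R=1.0000) → pose (-0.0568, 2.7816, -6.3986)
step 5: θ'=-6.6486 (R=-4.0000) → pose (0.9119, 2.5441, -6.6486)

(0.9119, 2.5441, -6.6486)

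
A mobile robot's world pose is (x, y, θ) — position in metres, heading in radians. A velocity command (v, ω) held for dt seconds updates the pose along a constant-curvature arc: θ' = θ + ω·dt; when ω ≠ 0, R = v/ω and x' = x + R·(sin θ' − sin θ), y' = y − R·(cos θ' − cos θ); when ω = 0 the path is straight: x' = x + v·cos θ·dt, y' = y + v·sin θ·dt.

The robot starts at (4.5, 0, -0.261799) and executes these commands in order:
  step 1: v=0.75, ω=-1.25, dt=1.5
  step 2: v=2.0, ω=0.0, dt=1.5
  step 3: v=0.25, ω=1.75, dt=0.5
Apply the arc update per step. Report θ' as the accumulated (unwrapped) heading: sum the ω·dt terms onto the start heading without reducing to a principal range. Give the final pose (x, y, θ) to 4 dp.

step 1: θ'=-2.1368 (R=-0.6000) → pose (4.8511, -0.9013, -2.1368)
step 2: θ'=-2.1368 (straight) → pose (3.2424, -3.4335, -2.1368)
step 3: θ'=-1.2618 (R=0.1429) → pose (3.2268, -3.5535, -1.2618)

(3.2268, -3.5535, -1.2618)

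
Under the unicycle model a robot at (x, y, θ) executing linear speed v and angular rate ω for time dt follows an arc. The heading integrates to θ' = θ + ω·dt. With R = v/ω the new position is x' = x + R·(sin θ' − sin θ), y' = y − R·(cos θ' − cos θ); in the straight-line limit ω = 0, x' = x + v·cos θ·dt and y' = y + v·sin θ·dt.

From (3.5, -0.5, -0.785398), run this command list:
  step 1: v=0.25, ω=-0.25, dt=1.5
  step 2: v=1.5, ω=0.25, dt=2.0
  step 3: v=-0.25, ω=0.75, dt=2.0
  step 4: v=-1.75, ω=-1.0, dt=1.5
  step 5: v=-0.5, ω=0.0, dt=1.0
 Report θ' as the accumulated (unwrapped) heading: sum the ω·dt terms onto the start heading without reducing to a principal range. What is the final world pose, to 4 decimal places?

step 1: θ'=-1.1604 (R=-1.0000) → pose (3.7099, -0.8081, -1.1604)
step 2: θ'=-0.6604 (R=6.0000) → pose (5.5310, -3.1528, -0.6604)
step 3: θ'=0.8396 (R=-0.3333) → pose (5.0784, -3.1934, 0.8396)
step 4: θ'=-0.6604 (R=1.7500) → pose (2.7023, -3.4069, -0.6604)
step 5: θ'=-0.6604 (straight) → pose (2.3074, -3.1002, -0.6604)

(2.3074, -3.1002, -0.6604)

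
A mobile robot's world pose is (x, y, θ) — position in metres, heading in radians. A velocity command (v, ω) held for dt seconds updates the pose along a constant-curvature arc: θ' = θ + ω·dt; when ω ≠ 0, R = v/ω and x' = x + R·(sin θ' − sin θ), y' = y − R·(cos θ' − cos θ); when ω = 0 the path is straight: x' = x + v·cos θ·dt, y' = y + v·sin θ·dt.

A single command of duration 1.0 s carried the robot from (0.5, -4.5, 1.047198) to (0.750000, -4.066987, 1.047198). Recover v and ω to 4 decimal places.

v = 0.5000, ω = 0.0000

Δθ = 1.047198 − 1.047198 = 0.000000
ω = Δθ/dt = 0.000000/1.0 = 0.0000
ω = 0 → v = (Δx·cos θ + Δy·sin θ)/dt = 0.5000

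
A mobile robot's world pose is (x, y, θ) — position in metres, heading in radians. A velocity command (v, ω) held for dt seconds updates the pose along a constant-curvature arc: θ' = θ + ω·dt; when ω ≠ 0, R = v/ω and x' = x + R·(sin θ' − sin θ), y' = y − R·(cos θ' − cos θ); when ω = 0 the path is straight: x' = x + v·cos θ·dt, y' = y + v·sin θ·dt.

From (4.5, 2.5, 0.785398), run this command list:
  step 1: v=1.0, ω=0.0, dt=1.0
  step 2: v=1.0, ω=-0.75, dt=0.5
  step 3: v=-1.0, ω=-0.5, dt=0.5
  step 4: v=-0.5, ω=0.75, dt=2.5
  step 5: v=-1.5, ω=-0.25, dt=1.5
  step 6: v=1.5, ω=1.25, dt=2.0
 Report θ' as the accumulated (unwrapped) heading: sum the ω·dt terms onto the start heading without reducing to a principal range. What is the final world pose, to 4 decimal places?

(3.0449, 0.7601, 4.1604)

step 1: θ'=0.7854 (straight) → pose (5.2071, 3.2071, 0.7854)
step 2: θ'=0.4104 (R=-1.3333) → pose (5.6180, 3.4869, 0.4104)
step 3: θ'=0.1604 (R=2.0000) → pose (5.1394, 3.3465, 0.1604)
step 4: θ'=2.0354 (R=-0.6667) → pose (4.6499, 2.3897, 2.0354)
step 5: θ'=1.6604 (R=6.0000) → pose (5.2618, 0.2382, 1.6604)
step 6: θ'=4.1604 (R=1.2000) → pose (3.0449, 0.7601, 4.1604)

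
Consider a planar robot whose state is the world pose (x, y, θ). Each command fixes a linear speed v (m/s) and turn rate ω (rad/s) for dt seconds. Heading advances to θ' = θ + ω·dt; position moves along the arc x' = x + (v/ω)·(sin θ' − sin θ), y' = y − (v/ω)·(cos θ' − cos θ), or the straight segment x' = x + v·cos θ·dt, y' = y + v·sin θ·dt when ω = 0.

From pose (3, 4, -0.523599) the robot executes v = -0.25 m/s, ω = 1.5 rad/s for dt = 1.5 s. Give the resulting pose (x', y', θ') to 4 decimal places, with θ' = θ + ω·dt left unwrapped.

(2.7520, 3.8298, 1.7264)

θ' = -0.5236 + 1.5·1.5 = 1.7264
R = v/ω = -0.25/1.5 = -0.1667
x' = 3 + -0.1667·(sin 1.7264 − sin -0.5236) = 2.7520
y' = 4 − -0.1667·(cos 1.7264 − cos -0.5236) = 3.8298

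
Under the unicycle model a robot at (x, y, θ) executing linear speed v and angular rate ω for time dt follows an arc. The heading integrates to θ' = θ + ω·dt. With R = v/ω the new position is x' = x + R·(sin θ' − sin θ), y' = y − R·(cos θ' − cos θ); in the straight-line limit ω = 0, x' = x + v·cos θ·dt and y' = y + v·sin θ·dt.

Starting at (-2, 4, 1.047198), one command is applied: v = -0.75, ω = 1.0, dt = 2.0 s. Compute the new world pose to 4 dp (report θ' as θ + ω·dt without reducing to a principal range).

θ' = 1.0472 + 1.0·2.0 = 3.0472
R = v/ω = -0.75/1.0 = -0.7500
x' = -2 + -0.7500·(sin 3.0472 − sin 1.0472) = -1.4212
y' = 4 − -0.7500·(cos 3.0472 − cos 1.0472) = 2.8783

(-1.4212, 2.8783, 3.0472)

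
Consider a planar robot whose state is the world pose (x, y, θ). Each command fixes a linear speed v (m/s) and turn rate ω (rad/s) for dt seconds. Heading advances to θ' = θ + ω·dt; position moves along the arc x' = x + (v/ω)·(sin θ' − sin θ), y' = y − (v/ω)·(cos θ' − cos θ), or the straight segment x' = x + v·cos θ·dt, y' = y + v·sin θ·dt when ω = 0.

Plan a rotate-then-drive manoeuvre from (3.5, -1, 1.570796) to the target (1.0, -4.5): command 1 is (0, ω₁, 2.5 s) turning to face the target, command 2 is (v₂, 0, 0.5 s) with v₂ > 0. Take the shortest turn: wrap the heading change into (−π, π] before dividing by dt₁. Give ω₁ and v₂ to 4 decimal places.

heading to target = atan2(-4.5−-1, 1−3.5) = -2.1910
Δθ = wrap(-2.1910 − 1.5708) = 2.5213; ω₁ = Δθ/dt₁ = 1.0085
distance = √((1−3.5)² + (-4.5−-1)²) = 4.3012; v₂ = distance/dt₂ = 8.6023

ω₁ = 1.0085, v₂ = 8.6023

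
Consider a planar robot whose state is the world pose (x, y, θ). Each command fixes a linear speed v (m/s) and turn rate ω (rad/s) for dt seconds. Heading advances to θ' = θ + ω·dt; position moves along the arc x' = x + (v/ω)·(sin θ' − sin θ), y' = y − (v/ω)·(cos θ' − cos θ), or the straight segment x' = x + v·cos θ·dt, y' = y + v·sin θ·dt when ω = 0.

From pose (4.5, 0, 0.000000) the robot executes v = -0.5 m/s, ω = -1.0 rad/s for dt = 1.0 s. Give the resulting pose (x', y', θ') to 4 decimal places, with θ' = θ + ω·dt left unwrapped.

(4.0793, 0.2298, -1.0000)

θ' = 0.0000 + -1.0·1.0 = -1.0000
R = v/ω = -0.5/-1.0 = 0.5000
x' = 4.5 + 0.5000·(sin -1.0000 − sin 0.0000) = 4.0793
y' = 0 − 0.5000·(cos -1.0000 − cos 0.0000) = 0.2298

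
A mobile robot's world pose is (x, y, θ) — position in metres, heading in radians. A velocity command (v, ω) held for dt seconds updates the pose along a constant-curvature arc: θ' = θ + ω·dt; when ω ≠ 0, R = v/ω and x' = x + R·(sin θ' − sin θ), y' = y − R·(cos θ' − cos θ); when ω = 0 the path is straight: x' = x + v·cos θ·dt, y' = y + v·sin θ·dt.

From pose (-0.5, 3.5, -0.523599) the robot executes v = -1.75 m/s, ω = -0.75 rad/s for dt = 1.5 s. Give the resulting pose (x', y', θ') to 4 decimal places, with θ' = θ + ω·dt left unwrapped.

(-1.6596, 5.7021, -1.6486)

θ' = -0.5236 + -0.75·1.5 = -1.6486
R = v/ω = -1.75/-0.75 = 2.3333
x' = -0.5 + 2.3333·(sin -1.6486 − sin -0.5236) = -1.6596
y' = 3.5 − 2.3333·(cos -1.6486 − cos -0.5236) = 5.7021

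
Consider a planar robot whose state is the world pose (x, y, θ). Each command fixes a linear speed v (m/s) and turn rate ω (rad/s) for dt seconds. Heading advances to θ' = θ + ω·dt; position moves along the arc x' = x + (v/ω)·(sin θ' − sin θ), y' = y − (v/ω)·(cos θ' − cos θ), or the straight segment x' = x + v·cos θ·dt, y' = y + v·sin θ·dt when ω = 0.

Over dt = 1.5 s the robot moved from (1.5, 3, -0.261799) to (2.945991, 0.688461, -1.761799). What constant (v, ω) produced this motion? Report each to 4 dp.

v = 2.0000, ω = -1.0000

Δθ = -1.761799 − -0.261799 = -1.500000
ω = Δθ/dt = -1.500000/1.5 = -1.0000
R = −Δy/(cos θ' − cos θ) = -2.0000
v = R·ω = -2.0000·-1.0000 = 2.0000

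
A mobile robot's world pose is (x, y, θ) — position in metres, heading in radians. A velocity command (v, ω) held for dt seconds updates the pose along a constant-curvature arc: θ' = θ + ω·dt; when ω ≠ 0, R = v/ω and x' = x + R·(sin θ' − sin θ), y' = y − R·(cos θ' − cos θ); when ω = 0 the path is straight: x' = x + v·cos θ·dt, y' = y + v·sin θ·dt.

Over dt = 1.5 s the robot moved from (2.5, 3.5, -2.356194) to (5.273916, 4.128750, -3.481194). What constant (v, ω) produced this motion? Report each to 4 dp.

v = -2.0000, ω = -0.7500

Δθ = -3.481194 − -2.356194 = -1.125000
ω = Δθ/dt = -1.125000/1.5 = -0.7500
R = Δx/(sin θ' − sin θ) = 2.6667
v = R·ω = 2.6667·-0.7500 = -2.0000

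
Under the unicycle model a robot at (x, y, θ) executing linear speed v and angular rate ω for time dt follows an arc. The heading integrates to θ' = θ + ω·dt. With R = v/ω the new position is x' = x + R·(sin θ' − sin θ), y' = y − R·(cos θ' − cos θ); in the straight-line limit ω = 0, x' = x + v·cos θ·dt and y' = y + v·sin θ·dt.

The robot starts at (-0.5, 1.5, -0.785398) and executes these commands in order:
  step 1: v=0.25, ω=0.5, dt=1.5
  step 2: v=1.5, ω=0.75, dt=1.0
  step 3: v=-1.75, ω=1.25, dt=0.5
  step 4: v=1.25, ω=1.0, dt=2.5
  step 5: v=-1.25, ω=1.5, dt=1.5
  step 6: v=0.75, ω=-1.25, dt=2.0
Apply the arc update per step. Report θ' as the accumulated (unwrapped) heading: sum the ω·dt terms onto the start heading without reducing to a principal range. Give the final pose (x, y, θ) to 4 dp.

(-1.4789, 2.6759, 3.5896)

step 1: θ'=-0.0354 (R=0.5000) → pose (-0.1641, 1.3539, -0.0354)
step 2: θ'=0.7146 (R=2.0000) → pose (1.2173, 1.8419, 0.7146)
step 3: θ'=1.3396 (R=-1.4000) → pose (0.7720, 1.1052, 1.3396)
step 4: θ'=3.8396 (R=1.2500) → pose (-1.2481, 2.3493, 3.8396)
step 5: θ'=6.0896 (R=-0.8333) → pose (-1.6234, 3.8055, 6.0896)
step 6: θ'=3.5896 (R=-0.6000) → pose (-1.4789, 2.6759, 3.5896)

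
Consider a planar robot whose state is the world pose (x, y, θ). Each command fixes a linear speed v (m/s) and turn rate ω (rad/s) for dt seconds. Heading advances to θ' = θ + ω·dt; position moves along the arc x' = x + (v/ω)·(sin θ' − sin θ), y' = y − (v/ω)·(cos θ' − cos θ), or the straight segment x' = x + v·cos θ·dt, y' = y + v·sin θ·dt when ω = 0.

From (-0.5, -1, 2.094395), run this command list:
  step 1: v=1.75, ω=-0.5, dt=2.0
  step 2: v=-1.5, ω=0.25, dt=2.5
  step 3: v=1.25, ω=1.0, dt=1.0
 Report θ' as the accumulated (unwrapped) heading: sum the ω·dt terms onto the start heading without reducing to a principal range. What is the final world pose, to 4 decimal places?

(-1.9052, -0.3296, 2.7194)

step 1: θ'=1.0944 (R=-3.5000) → pose (-0.5792, 2.3550, 1.0944)
step 2: θ'=1.7194 (R=-6.0000) → pose (-1.1812, -1.2848, 1.7194)
step 3: θ'=2.7194 (R=1.2500) → pose (-1.9052, -0.3296, 2.7194)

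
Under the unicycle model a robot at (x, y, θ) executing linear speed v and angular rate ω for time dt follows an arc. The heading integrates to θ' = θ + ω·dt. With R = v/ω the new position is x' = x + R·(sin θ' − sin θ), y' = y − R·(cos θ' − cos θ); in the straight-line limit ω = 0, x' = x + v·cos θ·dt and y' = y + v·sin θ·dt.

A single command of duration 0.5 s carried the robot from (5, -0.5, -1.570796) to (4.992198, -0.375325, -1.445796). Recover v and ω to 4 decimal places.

Δθ = -1.445796 − -1.570796 = 0.125000
ω = Δθ/dt = 0.125000/0.5 = 0.2500
R = −Δy/(cos θ' − cos θ) = -1.0000
v = R·ω = -1.0000·0.2500 = -0.2500

v = -0.2500, ω = 0.2500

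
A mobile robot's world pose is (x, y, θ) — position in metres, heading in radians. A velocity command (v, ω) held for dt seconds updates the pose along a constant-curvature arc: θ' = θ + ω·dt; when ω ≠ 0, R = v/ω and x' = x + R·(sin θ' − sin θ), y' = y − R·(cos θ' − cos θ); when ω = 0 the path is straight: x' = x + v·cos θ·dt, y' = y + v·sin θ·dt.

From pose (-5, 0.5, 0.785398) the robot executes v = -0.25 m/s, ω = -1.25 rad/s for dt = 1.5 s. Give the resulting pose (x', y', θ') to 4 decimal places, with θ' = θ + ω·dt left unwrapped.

(-5.3187, 0.5489, -1.0896)

θ' = 0.7854 + -1.25·1.5 = -1.0896
R = v/ω = -0.25/-1.25 = 0.2000
x' = -5 + 0.2000·(sin -1.0896 − sin 0.7854) = -5.3187
y' = 0.5 − 0.2000·(cos -1.0896 − cos 0.7854) = 0.5489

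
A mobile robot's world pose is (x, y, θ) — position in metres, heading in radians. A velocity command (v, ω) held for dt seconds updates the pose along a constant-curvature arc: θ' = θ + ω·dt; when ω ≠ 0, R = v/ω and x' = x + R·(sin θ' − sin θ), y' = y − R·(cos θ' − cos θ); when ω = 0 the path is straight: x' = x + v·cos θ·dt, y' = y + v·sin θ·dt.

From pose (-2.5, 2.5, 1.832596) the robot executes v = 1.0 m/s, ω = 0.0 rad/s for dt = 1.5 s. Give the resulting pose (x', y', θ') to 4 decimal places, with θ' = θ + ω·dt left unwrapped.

θ' = 1.8326 + 0.0·1.5 = 1.8326
ω = 0 → straight: x' = -2.5 + 1.0·cos(1.8326)·1.5 = -2.8882
y' = 2.5 + 1.0·sin(1.8326)·1.5 = 3.9489

(-2.8882, 3.9489, 1.8326)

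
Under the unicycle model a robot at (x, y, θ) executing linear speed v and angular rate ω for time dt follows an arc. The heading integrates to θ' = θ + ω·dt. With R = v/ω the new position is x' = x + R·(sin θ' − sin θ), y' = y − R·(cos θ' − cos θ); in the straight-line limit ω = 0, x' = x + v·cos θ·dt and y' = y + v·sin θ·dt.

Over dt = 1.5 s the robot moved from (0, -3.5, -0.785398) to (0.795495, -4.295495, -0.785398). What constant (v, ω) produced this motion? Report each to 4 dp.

Δθ = -0.785398 − -0.785398 = 0.000000
ω = Δθ/dt = 0.000000/1.5 = 0.0000
ω = 0 → v = (Δx·cos θ + Δy·sin θ)/dt = 0.7500

v = 0.7500, ω = 0.0000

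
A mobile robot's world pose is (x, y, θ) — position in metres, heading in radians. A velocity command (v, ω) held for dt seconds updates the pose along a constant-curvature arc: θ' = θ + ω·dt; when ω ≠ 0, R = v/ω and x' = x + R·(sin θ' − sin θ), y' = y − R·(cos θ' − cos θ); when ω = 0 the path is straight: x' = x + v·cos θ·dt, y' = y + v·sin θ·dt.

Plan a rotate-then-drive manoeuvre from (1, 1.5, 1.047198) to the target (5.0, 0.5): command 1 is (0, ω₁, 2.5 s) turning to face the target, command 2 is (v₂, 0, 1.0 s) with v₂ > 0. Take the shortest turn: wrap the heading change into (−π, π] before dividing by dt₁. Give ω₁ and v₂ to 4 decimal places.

ω₁ = -0.5169, v₂ = 4.1231

heading to target = atan2(0.5−1.5, 5−1) = -0.2450
Δθ = wrap(-0.2450 − 1.0472) = -1.2922; ω₁ = Δθ/dt₁ = -0.5169
distance = √((5−1)² + (0.5−1.5)²) = 4.1231; v₂ = distance/dt₂ = 4.1231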